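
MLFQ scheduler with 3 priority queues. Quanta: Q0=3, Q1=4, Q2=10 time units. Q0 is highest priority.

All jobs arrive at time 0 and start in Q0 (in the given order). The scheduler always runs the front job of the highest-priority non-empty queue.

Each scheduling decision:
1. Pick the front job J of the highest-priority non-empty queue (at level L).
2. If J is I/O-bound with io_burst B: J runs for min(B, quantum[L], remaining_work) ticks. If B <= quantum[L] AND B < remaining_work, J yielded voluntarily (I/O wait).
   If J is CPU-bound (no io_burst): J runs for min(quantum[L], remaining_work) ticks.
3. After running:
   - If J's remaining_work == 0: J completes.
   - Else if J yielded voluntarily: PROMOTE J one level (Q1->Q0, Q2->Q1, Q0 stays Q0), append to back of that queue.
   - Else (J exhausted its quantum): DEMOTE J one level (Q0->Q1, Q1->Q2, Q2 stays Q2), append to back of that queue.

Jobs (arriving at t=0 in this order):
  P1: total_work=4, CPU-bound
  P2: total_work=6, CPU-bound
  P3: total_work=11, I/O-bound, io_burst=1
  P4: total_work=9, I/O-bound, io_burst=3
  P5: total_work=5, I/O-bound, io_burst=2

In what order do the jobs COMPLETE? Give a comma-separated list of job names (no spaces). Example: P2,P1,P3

Answer: P4,P5,P3,P1,P2

Derivation:
t=0-3: P1@Q0 runs 3, rem=1, quantum used, demote→Q1. Q0=[P2,P3,P4,P5] Q1=[P1] Q2=[]
t=3-6: P2@Q0 runs 3, rem=3, quantum used, demote→Q1. Q0=[P3,P4,P5] Q1=[P1,P2] Q2=[]
t=6-7: P3@Q0 runs 1, rem=10, I/O yield, promote→Q0. Q0=[P4,P5,P3] Q1=[P1,P2] Q2=[]
t=7-10: P4@Q0 runs 3, rem=6, I/O yield, promote→Q0. Q0=[P5,P3,P4] Q1=[P1,P2] Q2=[]
t=10-12: P5@Q0 runs 2, rem=3, I/O yield, promote→Q0. Q0=[P3,P4,P5] Q1=[P1,P2] Q2=[]
t=12-13: P3@Q0 runs 1, rem=9, I/O yield, promote→Q0. Q0=[P4,P5,P3] Q1=[P1,P2] Q2=[]
t=13-16: P4@Q0 runs 3, rem=3, I/O yield, promote→Q0. Q0=[P5,P3,P4] Q1=[P1,P2] Q2=[]
t=16-18: P5@Q0 runs 2, rem=1, I/O yield, promote→Q0. Q0=[P3,P4,P5] Q1=[P1,P2] Q2=[]
t=18-19: P3@Q0 runs 1, rem=8, I/O yield, promote→Q0. Q0=[P4,P5,P3] Q1=[P1,P2] Q2=[]
t=19-22: P4@Q0 runs 3, rem=0, completes. Q0=[P5,P3] Q1=[P1,P2] Q2=[]
t=22-23: P5@Q0 runs 1, rem=0, completes. Q0=[P3] Q1=[P1,P2] Q2=[]
t=23-24: P3@Q0 runs 1, rem=7, I/O yield, promote→Q0. Q0=[P3] Q1=[P1,P2] Q2=[]
t=24-25: P3@Q0 runs 1, rem=6, I/O yield, promote→Q0. Q0=[P3] Q1=[P1,P2] Q2=[]
t=25-26: P3@Q0 runs 1, rem=5, I/O yield, promote→Q0. Q0=[P3] Q1=[P1,P2] Q2=[]
t=26-27: P3@Q0 runs 1, rem=4, I/O yield, promote→Q0. Q0=[P3] Q1=[P1,P2] Q2=[]
t=27-28: P3@Q0 runs 1, rem=3, I/O yield, promote→Q0. Q0=[P3] Q1=[P1,P2] Q2=[]
t=28-29: P3@Q0 runs 1, rem=2, I/O yield, promote→Q0. Q0=[P3] Q1=[P1,P2] Q2=[]
t=29-30: P3@Q0 runs 1, rem=1, I/O yield, promote→Q0. Q0=[P3] Q1=[P1,P2] Q2=[]
t=30-31: P3@Q0 runs 1, rem=0, completes. Q0=[] Q1=[P1,P2] Q2=[]
t=31-32: P1@Q1 runs 1, rem=0, completes. Q0=[] Q1=[P2] Q2=[]
t=32-35: P2@Q1 runs 3, rem=0, completes. Q0=[] Q1=[] Q2=[]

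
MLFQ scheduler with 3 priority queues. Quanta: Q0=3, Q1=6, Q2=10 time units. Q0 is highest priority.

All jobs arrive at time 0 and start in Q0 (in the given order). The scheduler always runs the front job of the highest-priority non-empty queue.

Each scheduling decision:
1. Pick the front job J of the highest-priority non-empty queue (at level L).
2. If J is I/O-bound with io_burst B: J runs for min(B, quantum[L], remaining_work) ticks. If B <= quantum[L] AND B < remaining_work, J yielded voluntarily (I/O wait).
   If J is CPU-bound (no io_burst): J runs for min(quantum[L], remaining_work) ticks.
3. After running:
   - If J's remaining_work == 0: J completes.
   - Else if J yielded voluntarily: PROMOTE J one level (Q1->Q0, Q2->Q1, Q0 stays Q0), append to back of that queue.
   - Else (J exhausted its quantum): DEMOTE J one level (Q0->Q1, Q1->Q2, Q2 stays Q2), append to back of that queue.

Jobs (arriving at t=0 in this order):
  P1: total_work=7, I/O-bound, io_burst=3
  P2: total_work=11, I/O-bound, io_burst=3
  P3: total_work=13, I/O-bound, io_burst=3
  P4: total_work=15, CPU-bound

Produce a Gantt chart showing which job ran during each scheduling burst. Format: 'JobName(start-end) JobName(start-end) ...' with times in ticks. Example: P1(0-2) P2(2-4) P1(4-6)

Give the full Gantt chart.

Answer: P1(0-3) P2(3-6) P3(6-9) P4(9-12) P1(12-15) P2(15-18) P3(18-21) P1(21-22) P2(22-25) P3(25-28) P2(28-30) P3(30-33) P3(33-34) P4(34-40) P4(40-46)

Derivation:
t=0-3: P1@Q0 runs 3, rem=4, I/O yield, promote→Q0. Q0=[P2,P3,P4,P1] Q1=[] Q2=[]
t=3-6: P2@Q0 runs 3, rem=8, I/O yield, promote→Q0. Q0=[P3,P4,P1,P2] Q1=[] Q2=[]
t=6-9: P3@Q0 runs 3, rem=10, I/O yield, promote→Q0. Q0=[P4,P1,P2,P3] Q1=[] Q2=[]
t=9-12: P4@Q0 runs 3, rem=12, quantum used, demote→Q1. Q0=[P1,P2,P3] Q1=[P4] Q2=[]
t=12-15: P1@Q0 runs 3, rem=1, I/O yield, promote→Q0. Q0=[P2,P3,P1] Q1=[P4] Q2=[]
t=15-18: P2@Q0 runs 3, rem=5, I/O yield, promote→Q0. Q0=[P3,P1,P2] Q1=[P4] Q2=[]
t=18-21: P3@Q0 runs 3, rem=7, I/O yield, promote→Q0. Q0=[P1,P2,P3] Q1=[P4] Q2=[]
t=21-22: P1@Q0 runs 1, rem=0, completes. Q0=[P2,P3] Q1=[P4] Q2=[]
t=22-25: P2@Q0 runs 3, rem=2, I/O yield, promote→Q0. Q0=[P3,P2] Q1=[P4] Q2=[]
t=25-28: P3@Q0 runs 3, rem=4, I/O yield, promote→Q0. Q0=[P2,P3] Q1=[P4] Q2=[]
t=28-30: P2@Q0 runs 2, rem=0, completes. Q0=[P3] Q1=[P4] Q2=[]
t=30-33: P3@Q0 runs 3, rem=1, I/O yield, promote→Q0. Q0=[P3] Q1=[P4] Q2=[]
t=33-34: P3@Q0 runs 1, rem=0, completes. Q0=[] Q1=[P4] Q2=[]
t=34-40: P4@Q1 runs 6, rem=6, quantum used, demote→Q2. Q0=[] Q1=[] Q2=[P4]
t=40-46: P4@Q2 runs 6, rem=0, completes. Q0=[] Q1=[] Q2=[]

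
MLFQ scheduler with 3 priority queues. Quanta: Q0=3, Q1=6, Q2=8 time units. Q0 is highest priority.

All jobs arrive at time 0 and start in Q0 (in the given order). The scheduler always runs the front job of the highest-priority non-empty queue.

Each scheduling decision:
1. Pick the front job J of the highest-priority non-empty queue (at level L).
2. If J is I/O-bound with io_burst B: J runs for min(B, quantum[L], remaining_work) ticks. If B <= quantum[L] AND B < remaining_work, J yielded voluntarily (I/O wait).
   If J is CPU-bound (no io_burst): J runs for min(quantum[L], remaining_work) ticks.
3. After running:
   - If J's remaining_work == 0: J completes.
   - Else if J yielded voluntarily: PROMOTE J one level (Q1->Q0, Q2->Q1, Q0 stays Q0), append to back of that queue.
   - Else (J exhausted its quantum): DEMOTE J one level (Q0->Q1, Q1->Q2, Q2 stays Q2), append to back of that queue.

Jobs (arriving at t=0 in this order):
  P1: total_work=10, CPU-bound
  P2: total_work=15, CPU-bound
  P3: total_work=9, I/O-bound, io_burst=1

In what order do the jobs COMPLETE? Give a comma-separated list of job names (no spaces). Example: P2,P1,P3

Answer: P3,P1,P2

Derivation:
t=0-3: P1@Q0 runs 3, rem=7, quantum used, demote→Q1. Q0=[P2,P3] Q1=[P1] Q2=[]
t=3-6: P2@Q0 runs 3, rem=12, quantum used, demote→Q1. Q0=[P3] Q1=[P1,P2] Q2=[]
t=6-7: P3@Q0 runs 1, rem=8, I/O yield, promote→Q0. Q0=[P3] Q1=[P1,P2] Q2=[]
t=7-8: P3@Q0 runs 1, rem=7, I/O yield, promote→Q0. Q0=[P3] Q1=[P1,P2] Q2=[]
t=8-9: P3@Q0 runs 1, rem=6, I/O yield, promote→Q0. Q0=[P3] Q1=[P1,P2] Q2=[]
t=9-10: P3@Q0 runs 1, rem=5, I/O yield, promote→Q0. Q0=[P3] Q1=[P1,P2] Q2=[]
t=10-11: P3@Q0 runs 1, rem=4, I/O yield, promote→Q0. Q0=[P3] Q1=[P1,P2] Q2=[]
t=11-12: P3@Q0 runs 1, rem=3, I/O yield, promote→Q0. Q0=[P3] Q1=[P1,P2] Q2=[]
t=12-13: P3@Q0 runs 1, rem=2, I/O yield, promote→Q0. Q0=[P3] Q1=[P1,P2] Q2=[]
t=13-14: P3@Q0 runs 1, rem=1, I/O yield, promote→Q0. Q0=[P3] Q1=[P1,P2] Q2=[]
t=14-15: P3@Q0 runs 1, rem=0, completes. Q0=[] Q1=[P1,P2] Q2=[]
t=15-21: P1@Q1 runs 6, rem=1, quantum used, demote→Q2. Q0=[] Q1=[P2] Q2=[P1]
t=21-27: P2@Q1 runs 6, rem=6, quantum used, demote→Q2. Q0=[] Q1=[] Q2=[P1,P2]
t=27-28: P1@Q2 runs 1, rem=0, completes. Q0=[] Q1=[] Q2=[P2]
t=28-34: P2@Q2 runs 6, rem=0, completes. Q0=[] Q1=[] Q2=[]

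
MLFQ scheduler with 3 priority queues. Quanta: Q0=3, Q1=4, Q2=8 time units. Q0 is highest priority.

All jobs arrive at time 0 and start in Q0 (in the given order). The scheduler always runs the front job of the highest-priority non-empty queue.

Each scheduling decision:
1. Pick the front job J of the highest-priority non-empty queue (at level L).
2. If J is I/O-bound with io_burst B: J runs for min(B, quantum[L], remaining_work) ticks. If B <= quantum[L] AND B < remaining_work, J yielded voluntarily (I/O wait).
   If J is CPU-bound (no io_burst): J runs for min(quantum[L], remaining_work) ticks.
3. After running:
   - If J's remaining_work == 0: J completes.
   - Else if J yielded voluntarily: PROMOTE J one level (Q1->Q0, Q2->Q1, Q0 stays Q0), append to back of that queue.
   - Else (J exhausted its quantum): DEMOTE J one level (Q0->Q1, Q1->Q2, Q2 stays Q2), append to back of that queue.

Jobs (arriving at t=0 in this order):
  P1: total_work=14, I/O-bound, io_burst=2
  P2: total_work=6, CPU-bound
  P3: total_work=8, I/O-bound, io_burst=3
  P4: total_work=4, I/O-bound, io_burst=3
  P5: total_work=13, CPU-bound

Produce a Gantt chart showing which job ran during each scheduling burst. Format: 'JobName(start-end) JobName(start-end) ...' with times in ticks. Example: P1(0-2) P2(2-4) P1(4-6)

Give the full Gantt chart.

Answer: P1(0-2) P2(2-5) P3(5-8) P4(8-11) P5(11-14) P1(14-16) P3(16-19) P4(19-20) P1(20-22) P3(22-24) P1(24-26) P1(26-28) P1(28-30) P1(30-32) P2(32-35) P5(35-39) P5(39-45)

Derivation:
t=0-2: P1@Q0 runs 2, rem=12, I/O yield, promote→Q0. Q0=[P2,P3,P4,P5,P1] Q1=[] Q2=[]
t=2-5: P2@Q0 runs 3, rem=3, quantum used, demote→Q1. Q0=[P3,P4,P5,P1] Q1=[P2] Q2=[]
t=5-8: P3@Q0 runs 3, rem=5, I/O yield, promote→Q0. Q0=[P4,P5,P1,P3] Q1=[P2] Q2=[]
t=8-11: P4@Q0 runs 3, rem=1, I/O yield, promote→Q0. Q0=[P5,P1,P3,P4] Q1=[P2] Q2=[]
t=11-14: P5@Q0 runs 3, rem=10, quantum used, demote→Q1. Q0=[P1,P3,P4] Q1=[P2,P5] Q2=[]
t=14-16: P1@Q0 runs 2, rem=10, I/O yield, promote→Q0. Q0=[P3,P4,P1] Q1=[P2,P5] Q2=[]
t=16-19: P3@Q0 runs 3, rem=2, I/O yield, promote→Q0. Q0=[P4,P1,P3] Q1=[P2,P5] Q2=[]
t=19-20: P4@Q0 runs 1, rem=0, completes. Q0=[P1,P3] Q1=[P2,P5] Q2=[]
t=20-22: P1@Q0 runs 2, rem=8, I/O yield, promote→Q0. Q0=[P3,P1] Q1=[P2,P5] Q2=[]
t=22-24: P3@Q0 runs 2, rem=0, completes. Q0=[P1] Q1=[P2,P5] Q2=[]
t=24-26: P1@Q0 runs 2, rem=6, I/O yield, promote→Q0. Q0=[P1] Q1=[P2,P5] Q2=[]
t=26-28: P1@Q0 runs 2, rem=4, I/O yield, promote→Q0. Q0=[P1] Q1=[P2,P5] Q2=[]
t=28-30: P1@Q0 runs 2, rem=2, I/O yield, promote→Q0. Q0=[P1] Q1=[P2,P5] Q2=[]
t=30-32: P1@Q0 runs 2, rem=0, completes. Q0=[] Q1=[P2,P5] Q2=[]
t=32-35: P2@Q1 runs 3, rem=0, completes. Q0=[] Q1=[P5] Q2=[]
t=35-39: P5@Q1 runs 4, rem=6, quantum used, demote→Q2. Q0=[] Q1=[] Q2=[P5]
t=39-45: P5@Q2 runs 6, rem=0, completes. Q0=[] Q1=[] Q2=[]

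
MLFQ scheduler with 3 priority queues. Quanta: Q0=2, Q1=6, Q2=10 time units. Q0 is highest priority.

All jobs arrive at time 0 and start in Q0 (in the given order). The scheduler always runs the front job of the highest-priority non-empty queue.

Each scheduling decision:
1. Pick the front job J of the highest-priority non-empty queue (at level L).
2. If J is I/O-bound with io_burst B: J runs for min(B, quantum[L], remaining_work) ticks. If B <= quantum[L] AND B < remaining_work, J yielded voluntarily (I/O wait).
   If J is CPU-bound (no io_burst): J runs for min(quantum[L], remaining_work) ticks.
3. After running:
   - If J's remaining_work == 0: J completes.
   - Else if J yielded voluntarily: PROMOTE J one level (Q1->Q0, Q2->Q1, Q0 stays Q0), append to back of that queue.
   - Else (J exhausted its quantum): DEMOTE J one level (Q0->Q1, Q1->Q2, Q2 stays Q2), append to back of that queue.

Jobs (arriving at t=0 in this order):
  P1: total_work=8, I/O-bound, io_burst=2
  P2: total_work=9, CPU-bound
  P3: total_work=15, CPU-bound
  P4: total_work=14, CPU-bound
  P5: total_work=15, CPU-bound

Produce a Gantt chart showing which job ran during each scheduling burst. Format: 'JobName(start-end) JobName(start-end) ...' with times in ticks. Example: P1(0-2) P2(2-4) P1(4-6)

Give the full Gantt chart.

t=0-2: P1@Q0 runs 2, rem=6, I/O yield, promote→Q0. Q0=[P2,P3,P4,P5,P1] Q1=[] Q2=[]
t=2-4: P2@Q0 runs 2, rem=7, quantum used, demote→Q1. Q0=[P3,P4,P5,P1] Q1=[P2] Q2=[]
t=4-6: P3@Q0 runs 2, rem=13, quantum used, demote→Q1. Q0=[P4,P5,P1] Q1=[P2,P3] Q2=[]
t=6-8: P4@Q0 runs 2, rem=12, quantum used, demote→Q1. Q0=[P5,P1] Q1=[P2,P3,P4] Q2=[]
t=8-10: P5@Q0 runs 2, rem=13, quantum used, demote→Q1. Q0=[P1] Q1=[P2,P3,P4,P5] Q2=[]
t=10-12: P1@Q0 runs 2, rem=4, I/O yield, promote→Q0. Q0=[P1] Q1=[P2,P3,P4,P5] Q2=[]
t=12-14: P1@Q0 runs 2, rem=2, I/O yield, promote→Q0. Q0=[P1] Q1=[P2,P3,P4,P5] Q2=[]
t=14-16: P1@Q0 runs 2, rem=0, completes. Q0=[] Q1=[P2,P3,P4,P5] Q2=[]
t=16-22: P2@Q1 runs 6, rem=1, quantum used, demote→Q2. Q0=[] Q1=[P3,P4,P5] Q2=[P2]
t=22-28: P3@Q1 runs 6, rem=7, quantum used, demote→Q2. Q0=[] Q1=[P4,P5] Q2=[P2,P3]
t=28-34: P4@Q1 runs 6, rem=6, quantum used, demote→Q2. Q0=[] Q1=[P5] Q2=[P2,P3,P4]
t=34-40: P5@Q1 runs 6, rem=7, quantum used, demote→Q2. Q0=[] Q1=[] Q2=[P2,P3,P4,P5]
t=40-41: P2@Q2 runs 1, rem=0, completes. Q0=[] Q1=[] Q2=[P3,P4,P5]
t=41-48: P3@Q2 runs 7, rem=0, completes. Q0=[] Q1=[] Q2=[P4,P5]
t=48-54: P4@Q2 runs 6, rem=0, completes. Q0=[] Q1=[] Q2=[P5]
t=54-61: P5@Q2 runs 7, rem=0, completes. Q0=[] Q1=[] Q2=[]

Answer: P1(0-2) P2(2-4) P3(4-6) P4(6-8) P5(8-10) P1(10-12) P1(12-14) P1(14-16) P2(16-22) P3(22-28) P4(28-34) P5(34-40) P2(40-41) P3(41-48) P4(48-54) P5(54-61)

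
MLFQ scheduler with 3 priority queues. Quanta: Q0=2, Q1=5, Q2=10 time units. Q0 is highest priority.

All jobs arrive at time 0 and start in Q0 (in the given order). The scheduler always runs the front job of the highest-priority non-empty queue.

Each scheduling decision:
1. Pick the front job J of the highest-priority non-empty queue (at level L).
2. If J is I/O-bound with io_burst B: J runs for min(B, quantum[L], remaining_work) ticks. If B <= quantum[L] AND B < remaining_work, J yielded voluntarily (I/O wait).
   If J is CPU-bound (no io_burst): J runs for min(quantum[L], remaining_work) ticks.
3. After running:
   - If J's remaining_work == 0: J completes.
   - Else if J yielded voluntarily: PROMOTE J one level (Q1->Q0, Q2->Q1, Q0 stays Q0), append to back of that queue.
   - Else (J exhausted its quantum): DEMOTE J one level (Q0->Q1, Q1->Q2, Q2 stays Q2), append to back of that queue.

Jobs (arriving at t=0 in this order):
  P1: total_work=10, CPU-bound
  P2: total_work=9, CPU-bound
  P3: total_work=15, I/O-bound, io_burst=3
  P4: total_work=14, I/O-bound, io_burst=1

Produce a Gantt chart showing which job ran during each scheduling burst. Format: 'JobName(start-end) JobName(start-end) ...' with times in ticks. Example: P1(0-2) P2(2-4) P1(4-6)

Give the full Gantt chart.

t=0-2: P1@Q0 runs 2, rem=8, quantum used, demote→Q1. Q0=[P2,P3,P4] Q1=[P1] Q2=[]
t=2-4: P2@Q0 runs 2, rem=7, quantum used, demote→Q1. Q0=[P3,P4] Q1=[P1,P2] Q2=[]
t=4-6: P3@Q0 runs 2, rem=13, quantum used, demote→Q1. Q0=[P4] Q1=[P1,P2,P3] Q2=[]
t=6-7: P4@Q0 runs 1, rem=13, I/O yield, promote→Q0. Q0=[P4] Q1=[P1,P2,P3] Q2=[]
t=7-8: P4@Q0 runs 1, rem=12, I/O yield, promote→Q0. Q0=[P4] Q1=[P1,P2,P3] Q2=[]
t=8-9: P4@Q0 runs 1, rem=11, I/O yield, promote→Q0. Q0=[P4] Q1=[P1,P2,P3] Q2=[]
t=9-10: P4@Q0 runs 1, rem=10, I/O yield, promote→Q0. Q0=[P4] Q1=[P1,P2,P3] Q2=[]
t=10-11: P4@Q0 runs 1, rem=9, I/O yield, promote→Q0. Q0=[P4] Q1=[P1,P2,P3] Q2=[]
t=11-12: P4@Q0 runs 1, rem=8, I/O yield, promote→Q0. Q0=[P4] Q1=[P1,P2,P3] Q2=[]
t=12-13: P4@Q0 runs 1, rem=7, I/O yield, promote→Q0. Q0=[P4] Q1=[P1,P2,P3] Q2=[]
t=13-14: P4@Q0 runs 1, rem=6, I/O yield, promote→Q0. Q0=[P4] Q1=[P1,P2,P3] Q2=[]
t=14-15: P4@Q0 runs 1, rem=5, I/O yield, promote→Q0. Q0=[P4] Q1=[P1,P2,P3] Q2=[]
t=15-16: P4@Q0 runs 1, rem=4, I/O yield, promote→Q0. Q0=[P4] Q1=[P1,P2,P3] Q2=[]
t=16-17: P4@Q0 runs 1, rem=3, I/O yield, promote→Q0. Q0=[P4] Q1=[P1,P2,P3] Q2=[]
t=17-18: P4@Q0 runs 1, rem=2, I/O yield, promote→Q0. Q0=[P4] Q1=[P1,P2,P3] Q2=[]
t=18-19: P4@Q0 runs 1, rem=1, I/O yield, promote→Q0. Q0=[P4] Q1=[P1,P2,P3] Q2=[]
t=19-20: P4@Q0 runs 1, rem=0, completes. Q0=[] Q1=[P1,P2,P3] Q2=[]
t=20-25: P1@Q1 runs 5, rem=3, quantum used, demote→Q2. Q0=[] Q1=[P2,P3] Q2=[P1]
t=25-30: P2@Q1 runs 5, rem=2, quantum used, demote→Q2. Q0=[] Q1=[P3] Q2=[P1,P2]
t=30-33: P3@Q1 runs 3, rem=10, I/O yield, promote→Q0. Q0=[P3] Q1=[] Q2=[P1,P2]
t=33-35: P3@Q0 runs 2, rem=8, quantum used, demote→Q1. Q0=[] Q1=[P3] Q2=[P1,P2]
t=35-38: P3@Q1 runs 3, rem=5, I/O yield, promote→Q0. Q0=[P3] Q1=[] Q2=[P1,P2]
t=38-40: P3@Q0 runs 2, rem=3, quantum used, demote→Q1. Q0=[] Q1=[P3] Q2=[P1,P2]
t=40-43: P3@Q1 runs 3, rem=0, completes. Q0=[] Q1=[] Q2=[P1,P2]
t=43-46: P1@Q2 runs 3, rem=0, completes. Q0=[] Q1=[] Q2=[P2]
t=46-48: P2@Q2 runs 2, rem=0, completes. Q0=[] Q1=[] Q2=[]

Answer: P1(0-2) P2(2-4) P3(4-6) P4(6-7) P4(7-8) P4(8-9) P4(9-10) P4(10-11) P4(11-12) P4(12-13) P4(13-14) P4(14-15) P4(15-16) P4(16-17) P4(17-18) P4(18-19) P4(19-20) P1(20-25) P2(25-30) P3(30-33) P3(33-35) P3(35-38) P3(38-40) P3(40-43) P1(43-46) P2(46-48)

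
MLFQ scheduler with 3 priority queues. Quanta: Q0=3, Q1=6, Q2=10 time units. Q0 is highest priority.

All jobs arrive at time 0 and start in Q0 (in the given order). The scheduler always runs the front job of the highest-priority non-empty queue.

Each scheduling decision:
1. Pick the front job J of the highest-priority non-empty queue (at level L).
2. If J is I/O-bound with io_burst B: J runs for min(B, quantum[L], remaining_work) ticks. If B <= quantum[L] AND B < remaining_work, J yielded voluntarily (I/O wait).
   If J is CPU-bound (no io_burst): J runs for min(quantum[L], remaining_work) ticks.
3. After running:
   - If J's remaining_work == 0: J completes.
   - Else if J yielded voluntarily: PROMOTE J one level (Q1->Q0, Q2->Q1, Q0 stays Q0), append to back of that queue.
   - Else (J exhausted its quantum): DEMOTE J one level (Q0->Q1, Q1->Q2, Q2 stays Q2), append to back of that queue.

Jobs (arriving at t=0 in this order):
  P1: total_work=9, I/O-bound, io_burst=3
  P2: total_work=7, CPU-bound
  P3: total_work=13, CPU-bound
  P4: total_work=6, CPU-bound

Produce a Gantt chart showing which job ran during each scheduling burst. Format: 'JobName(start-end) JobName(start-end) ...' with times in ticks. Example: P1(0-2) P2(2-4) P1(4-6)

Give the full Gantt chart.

t=0-3: P1@Q0 runs 3, rem=6, I/O yield, promote→Q0. Q0=[P2,P3,P4,P1] Q1=[] Q2=[]
t=3-6: P2@Q0 runs 3, rem=4, quantum used, demote→Q1. Q0=[P3,P4,P1] Q1=[P2] Q2=[]
t=6-9: P3@Q0 runs 3, rem=10, quantum used, demote→Q1. Q0=[P4,P1] Q1=[P2,P3] Q2=[]
t=9-12: P4@Q0 runs 3, rem=3, quantum used, demote→Q1. Q0=[P1] Q1=[P2,P3,P4] Q2=[]
t=12-15: P1@Q0 runs 3, rem=3, I/O yield, promote→Q0. Q0=[P1] Q1=[P2,P3,P4] Q2=[]
t=15-18: P1@Q0 runs 3, rem=0, completes. Q0=[] Q1=[P2,P3,P4] Q2=[]
t=18-22: P2@Q1 runs 4, rem=0, completes. Q0=[] Q1=[P3,P4] Q2=[]
t=22-28: P3@Q1 runs 6, rem=4, quantum used, demote→Q2. Q0=[] Q1=[P4] Q2=[P3]
t=28-31: P4@Q1 runs 3, rem=0, completes. Q0=[] Q1=[] Q2=[P3]
t=31-35: P3@Q2 runs 4, rem=0, completes. Q0=[] Q1=[] Q2=[]

Answer: P1(0-3) P2(3-6) P3(6-9) P4(9-12) P1(12-15) P1(15-18) P2(18-22) P3(22-28) P4(28-31) P3(31-35)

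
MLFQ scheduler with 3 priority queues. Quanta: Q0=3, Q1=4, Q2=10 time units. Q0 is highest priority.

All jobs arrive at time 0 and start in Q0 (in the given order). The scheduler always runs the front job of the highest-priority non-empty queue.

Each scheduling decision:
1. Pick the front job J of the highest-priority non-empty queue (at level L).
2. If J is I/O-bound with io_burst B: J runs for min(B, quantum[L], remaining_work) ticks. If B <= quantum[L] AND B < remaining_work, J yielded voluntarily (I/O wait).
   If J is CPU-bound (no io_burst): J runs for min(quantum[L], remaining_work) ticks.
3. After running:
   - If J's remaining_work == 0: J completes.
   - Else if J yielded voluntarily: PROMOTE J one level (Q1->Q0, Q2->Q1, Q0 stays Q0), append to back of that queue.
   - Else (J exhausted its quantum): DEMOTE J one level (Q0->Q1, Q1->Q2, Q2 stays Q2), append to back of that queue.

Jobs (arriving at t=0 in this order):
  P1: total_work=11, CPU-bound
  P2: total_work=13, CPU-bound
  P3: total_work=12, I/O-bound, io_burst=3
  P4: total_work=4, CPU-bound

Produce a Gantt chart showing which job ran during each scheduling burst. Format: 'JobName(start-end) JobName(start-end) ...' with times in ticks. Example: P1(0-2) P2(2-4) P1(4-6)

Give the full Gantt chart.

t=0-3: P1@Q0 runs 3, rem=8, quantum used, demote→Q1. Q0=[P2,P3,P4] Q1=[P1] Q2=[]
t=3-6: P2@Q0 runs 3, rem=10, quantum used, demote→Q1. Q0=[P3,P4] Q1=[P1,P2] Q2=[]
t=6-9: P3@Q0 runs 3, rem=9, I/O yield, promote→Q0. Q0=[P4,P3] Q1=[P1,P2] Q2=[]
t=9-12: P4@Q0 runs 3, rem=1, quantum used, demote→Q1. Q0=[P3] Q1=[P1,P2,P4] Q2=[]
t=12-15: P3@Q0 runs 3, rem=6, I/O yield, promote→Q0. Q0=[P3] Q1=[P1,P2,P4] Q2=[]
t=15-18: P3@Q0 runs 3, rem=3, I/O yield, promote→Q0. Q0=[P3] Q1=[P1,P2,P4] Q2=[]
t=18-21: P3@Q0 runs 3, rem=0, completes. Q0=[] Q1=[P1,P2,P4] Q2=[]
t=21-25: P1@Q1 runs 4, rem=4, quantum used, demote→Q2. Q0=[] Q1=[P2,P4] Q2=[P1]
t=25-29: P2@Q1 runs 4, rem=6, quantum used, demote→Q2. Q0=[] Q1=[P4] Q2=[P1,P2]
t=29-30: P4@Q1 runs 1, rem=0, completes. Q0=[] Q1=[] Q2=[P1,P2]
t=30-34: P1@Q2 runs 4, rem=0, completes. Q0=[] Q1=[] Q2=[P2]
t=34-40: P2@Q2 runs 6, rem=0, completes. Q0=[] Q1=[] Q2=[]

Answer: P1(0-3) P2(3-6) P3(6-9) P4(9-12) P3(12-15) P3(15-18) P3(18-21) P1(21-25) P2(25-29) P4(29-30) P1(30-34) P2(34-40)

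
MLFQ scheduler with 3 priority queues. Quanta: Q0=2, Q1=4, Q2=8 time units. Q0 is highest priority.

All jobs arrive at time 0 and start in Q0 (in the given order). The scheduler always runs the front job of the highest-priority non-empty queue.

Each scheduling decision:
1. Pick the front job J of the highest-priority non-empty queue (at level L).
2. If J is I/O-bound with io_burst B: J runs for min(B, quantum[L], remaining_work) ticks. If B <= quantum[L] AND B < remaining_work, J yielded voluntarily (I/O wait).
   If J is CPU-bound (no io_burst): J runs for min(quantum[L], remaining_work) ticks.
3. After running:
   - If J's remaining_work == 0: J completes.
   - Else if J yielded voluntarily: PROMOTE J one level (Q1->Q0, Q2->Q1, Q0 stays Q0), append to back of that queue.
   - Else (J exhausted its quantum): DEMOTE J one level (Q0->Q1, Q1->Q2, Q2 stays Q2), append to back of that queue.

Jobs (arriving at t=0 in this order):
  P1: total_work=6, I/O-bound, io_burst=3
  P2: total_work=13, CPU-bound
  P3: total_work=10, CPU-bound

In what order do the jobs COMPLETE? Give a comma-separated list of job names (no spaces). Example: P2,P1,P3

t=0-2: P1@Q0 runs 2, rem=4, quantum used, demote→Q1. Q0=[P2,P3] Q1=[P1] Q2=[]
t=2-4: P2@Q0 runs 2, rem=11, quantum used, demote→Q1. Q0=[P3] Q1=[P1,P2] Q2=[]
t=4-6: P3@Q0 runs 2, rem=8, quantum used, demote→Q1. Q0=[] Q1=[P1,P2,P3] Q2=[]
t=6-9: P1@Q1 runs 3, rem=1, I/O yield, promote→Q0. Q0=[P1] Q1=[P2,P3] Q2=[]
t=9-10: P1@Q0 runs 1, rem=0, completes. Q0=[] Q1=[P2,P3] Q2=[]
t=10-14: P2@Q1 runs 4, rem=7, quantum used, demote→Q2. Q0=[] Q1=[P3] Q2=[P2]
t=14-18: P3@Q1 runs 4, rem=4, quantum used, demote→Q2. Q0=[] Q1=[] Q2=[P2,P3]
t=18-25: P2@Q2 runs 7, rem=0, completes. Q0=[] Q1=[] Q2=[P3]
t=25-29: P3@Q2 runs 4, rem=0, completes. Q0=[] Q1=[] Q2=[]

Answer: P1,P2,P3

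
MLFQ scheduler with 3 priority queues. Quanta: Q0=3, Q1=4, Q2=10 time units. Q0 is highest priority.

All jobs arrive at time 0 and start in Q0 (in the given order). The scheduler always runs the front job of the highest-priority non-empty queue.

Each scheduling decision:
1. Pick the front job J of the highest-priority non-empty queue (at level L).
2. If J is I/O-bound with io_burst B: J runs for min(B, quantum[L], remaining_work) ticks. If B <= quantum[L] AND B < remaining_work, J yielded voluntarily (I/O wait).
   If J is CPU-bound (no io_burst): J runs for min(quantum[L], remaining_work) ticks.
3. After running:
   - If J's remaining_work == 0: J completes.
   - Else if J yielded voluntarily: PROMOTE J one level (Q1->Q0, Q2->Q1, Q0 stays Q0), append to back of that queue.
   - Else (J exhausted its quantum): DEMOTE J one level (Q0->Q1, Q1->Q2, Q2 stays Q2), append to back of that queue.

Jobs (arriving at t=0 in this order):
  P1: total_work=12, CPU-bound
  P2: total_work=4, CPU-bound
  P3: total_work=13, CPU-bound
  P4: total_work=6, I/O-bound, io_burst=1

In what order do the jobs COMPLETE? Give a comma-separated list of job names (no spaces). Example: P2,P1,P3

Answer: P4,P2,P1,P3

Derivation:
t=0-3: P1@Q0 runs 3, rem=9, quantum used, demote→Q1. Q0=[P2,P3,P4] Q1=[P1] Q2=[]
t=3-6: P2@Q0 runs 3, rem=1, quantum used, demote→Q1. Q0=[P3,P4] Q1=[P1,P2] Q2=[]
t=6-9: P3@Q0 runs 3, rem=10, quantum used, demote→Q1. Q0=[P4] Q1=[P1,P2,P3] Q2=[]
t=9-10: P4@Q0 runs 1, rem=5, I/O yield, promote→Q0. Q0=[P4] Q1=[P1,P2,P3] Q2=[]
t=10-11: P4@Q0 runs 1, rem=4, I/O yield, promote→Q0. Q0=[P4] Q1=[P1,P2,P3] Q2=[]
t=11-12: P4@Q0 runs 1, rem=3, I/O yield, promote→Q0. Q0=[P4] Q1=[P1,P2,P3] Q2=[]
t=12-13: P4@Q0 runs 1, rem=2, I/O yield, promote→Q0. Q0=[P4] Q1=[P1,P2,P3] Q2=[]
t=13-14: P4@Q0 runs 1, rem=1, I/O yield, promote→Q0. Q0=[P4] Q1=[P1,P2,P3] Q2=[]
t=14-15: P4@Q0 runs 1, rem=0, completes. Q0=[] Q1=[P1,P2,P3] Q2=[]
t=15-19: P1@Q1 runs 4, rem=5, quantum used, demote→Q2. Q0=[] Q1=[P2,P3] Q2=[P1]
t=19-20: P2@Q1 runs 1, rem=0, completes. Q0=[] Q1=[P3] Q2=[P1]
t=20-24: P3@Q1 runs 4, rem=6, quantum used, demote→Q2. Q0=[] Q1=[] Q2=[P1,P3]
t=24-29: P1@Q2 runs 5, rem=0, completes. Q0=[] Q1=[] Q2=[P3]
t=29-35: P3@Q2 runs 6, rem=0, completes. Q0=[] Q1=[] Q2=[]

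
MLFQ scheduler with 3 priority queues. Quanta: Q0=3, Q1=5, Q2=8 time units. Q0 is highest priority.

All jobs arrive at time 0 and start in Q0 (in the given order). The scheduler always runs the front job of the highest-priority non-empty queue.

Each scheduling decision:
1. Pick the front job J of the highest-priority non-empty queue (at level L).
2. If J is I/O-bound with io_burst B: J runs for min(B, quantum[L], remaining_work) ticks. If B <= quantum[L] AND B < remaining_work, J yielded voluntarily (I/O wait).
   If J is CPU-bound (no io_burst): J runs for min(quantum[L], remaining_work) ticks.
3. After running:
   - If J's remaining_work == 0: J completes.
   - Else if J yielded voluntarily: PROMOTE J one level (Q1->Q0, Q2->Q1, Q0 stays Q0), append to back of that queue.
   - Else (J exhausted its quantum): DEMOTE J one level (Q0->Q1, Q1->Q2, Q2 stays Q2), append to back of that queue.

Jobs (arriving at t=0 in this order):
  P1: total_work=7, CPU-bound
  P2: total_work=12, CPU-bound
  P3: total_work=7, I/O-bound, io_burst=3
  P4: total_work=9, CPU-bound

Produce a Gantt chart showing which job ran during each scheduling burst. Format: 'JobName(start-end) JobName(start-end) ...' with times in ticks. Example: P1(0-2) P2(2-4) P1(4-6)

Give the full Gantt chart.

Answer: P1(0-3) P2(3-6) P3(6-9) P4(9-12) P3(12-15) P3(15-16) P1(16-20) P2(20-25) P4(25-30) P2(30-34) P4(34-35)

Derivation:
t=0-3: P1@Q0 runs 3, rem=4, quantum used, demote→Q1. Q0=[P2,P3,P4] Q1=[P1] Q2=[]
t=3-6: P2@Q0 runs 3, rem=9, quantum used, demote→Q1. Q0=[P3,P4] Q1=[P1,P2] Q2=[]
t=6-9: P3@Q0 runs 3, rem=4, I/O yield, promote→Q0. Q0=[P4,P3] Q1=[P1,P2] Q2=[]
t=9-12: P4@Q0 runs 3, rem=6, quantum used, demote→Q1. Q0=[P3] Q1=[P1,P2,P4] Q2=[]
t=12-15: P3@Q0 runs 3, rem=1, I/O yield, promote→Q0. Q0=[P3] Q1=[P1,P2,P4] Q2=[]
t=15-16: P3@Q0 runs 1, rem=0, completes. Q0=[] Q1=[P1,P2,P4] Q2=[]
t=16-20: P1@Q1 runs 4, rem=0, completes. Q0=[] Q1=[P2,P4] Q2=[]
t=20-25: P2@Q1 runs 5, rem=4, quantum used, demote→Q2. Q0=[] Q1=[P4] Q2=[P2]
t=25-30: P4@Q1 runs 5, rem=1, quantum used, demote→Q2. Q0=[] Q1=[] Q2=[P2,P4]
t=30-34: P2@Q2 runs 4, rem=0, completes. Q0=[] Q1=[] Q2=[P4]
t=34-35: P4@Q2 runs 1, rem=0, completes. Q0=[] Q1=[] Q2=[]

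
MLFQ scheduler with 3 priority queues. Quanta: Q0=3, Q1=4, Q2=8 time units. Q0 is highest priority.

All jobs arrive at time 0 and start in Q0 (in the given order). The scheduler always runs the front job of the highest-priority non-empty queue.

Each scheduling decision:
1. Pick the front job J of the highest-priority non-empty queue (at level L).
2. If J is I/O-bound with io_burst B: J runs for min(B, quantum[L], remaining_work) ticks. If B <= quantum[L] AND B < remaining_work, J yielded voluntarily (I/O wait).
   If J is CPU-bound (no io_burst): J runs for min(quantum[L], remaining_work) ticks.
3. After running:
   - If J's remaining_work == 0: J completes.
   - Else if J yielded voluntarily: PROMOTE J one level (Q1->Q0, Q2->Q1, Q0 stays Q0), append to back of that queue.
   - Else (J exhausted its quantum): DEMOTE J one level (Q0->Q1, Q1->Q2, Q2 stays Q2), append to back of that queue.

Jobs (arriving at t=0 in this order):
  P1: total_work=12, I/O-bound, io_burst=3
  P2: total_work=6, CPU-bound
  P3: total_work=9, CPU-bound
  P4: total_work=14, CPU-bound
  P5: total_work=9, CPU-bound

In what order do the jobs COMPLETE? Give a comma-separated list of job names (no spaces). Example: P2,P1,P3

Answer: P1,P2,P3,P4,P5

Derivation:
t=0-3: P1@Q0 runs 3, rem=9, I/O yield, promote→Q0. Q0=[P2,P3,P4,P5,P1] Q1=[] Q2=[]
t=3-6: P2@Q0 runs 3, rem=3, quantum used, demote→Q1. Q0=[P3,P4,P5,P1] Q1=[P2] Q2=[]
t=6-9: P3@Q0 runs 3, rem=6, quantum used, demote→Q1. Q0=[P4,P5,P1] Q1=[P2,P3] Q2=[]
t=9-12: P4@Q0 runs 3, rem=11, quantum used, demote→Q1. Q0=[P5,P1] Q1=[P2,P3,P4] Q2=[]
t=12-15: P5@Q0 runs 3, rem=6, quantum used, demote→Q1. Q0=[P1] Q1=[P2,P3,P4,P5] Q2=[]
t=15-18: P1@Q0 runs 3, rem=6, I/O yield, promote→Q0. Q0=[P1] Q1=[P2,P3,P4,P5] Q2=[]
t=18-21: P1@Q0 runs 3, rem=3, I/O yield, promote→Q0. Q0=[P1] Q1=[P2,P3,P4,P5] Q2=[]
t=21-24: P1@Q0 runs 3, rem=0, completes. Q0=[] Q1=[P2,P3,P4,P5] Q2=[]
t=24-27: P2@Q1 runs 3, rem=0, completes. Q0=[] Q1=[P3,P4,P5] Q2=[]
t=27-31: P3@Q1 runs 4, rem=2, quantum used, demote→Q2. Q0=[] Q1=[P4,P5] Q2=[P3]
t=31-35: P4@Q1 runs 4, rem=7, quantum used, demote→Q2. Q0=[] Q1=[P5] Q2=[P3,P4]
t=35-39: P5@Q1 runs 4, rem=2, quantum used, demote→Q2. Q0=[] Q1=[] Q2=[P3,P4,P5]
t=39-41: P3@Q2 runs 2, rem=0, completes. Q0=[] Q1=[] Q2=[P4,P5]
t=41-48: P4@Q2 runs 7, rem=0, completes. Q0=[] Q1=[] Q2=[P5]
t=48-50: P5@Q2 runs 2, rem=0, completes. Q0=[] Q1=[] Q2=[]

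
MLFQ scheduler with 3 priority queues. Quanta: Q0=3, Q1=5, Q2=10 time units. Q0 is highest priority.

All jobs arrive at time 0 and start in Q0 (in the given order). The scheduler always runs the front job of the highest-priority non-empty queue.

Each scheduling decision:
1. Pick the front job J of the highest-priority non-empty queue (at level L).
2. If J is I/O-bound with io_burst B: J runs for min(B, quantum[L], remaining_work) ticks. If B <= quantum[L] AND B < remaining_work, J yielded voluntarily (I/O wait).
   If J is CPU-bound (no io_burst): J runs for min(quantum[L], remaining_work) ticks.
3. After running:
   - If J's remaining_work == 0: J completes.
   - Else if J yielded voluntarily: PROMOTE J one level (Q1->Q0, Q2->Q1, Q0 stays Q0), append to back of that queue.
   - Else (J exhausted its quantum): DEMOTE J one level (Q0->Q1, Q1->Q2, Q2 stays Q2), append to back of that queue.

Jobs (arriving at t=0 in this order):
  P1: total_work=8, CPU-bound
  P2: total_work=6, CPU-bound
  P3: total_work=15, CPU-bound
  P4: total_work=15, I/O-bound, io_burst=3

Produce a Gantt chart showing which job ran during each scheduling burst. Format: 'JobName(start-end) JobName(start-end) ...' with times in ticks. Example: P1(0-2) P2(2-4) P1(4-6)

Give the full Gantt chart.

Answer: P1(0-3) P2(3-6) P3(6-9) P4(9-12) P4(12-15) P4(15-18) P4(18-21) P4(21-24) P1(24-29) P2(29-32) P3(32-37) P3(37-44)

Derivation:
t=0-3: P1@Q0 runs 3, rem=5, quantum used, demote→Q1. Q0=[P2,P3,P4] Q1=[P1] Q2=[]
t=3-6: P2@Q0 runs 3, rem=3, quantum used, demote→Q1. Q0=[P3,P4] Q1=[P1,P2] Q2=[]
t=6-9: P3@Q0 runs 3, rem=12, quantum used, demote→Q1. Q0=[P4] Q1=[P1,P2,P3] Q2=[]
t=9-12: P4@Q0 runs 3, rem=12, I/O yield, promote→Q0. Q0=[P4] Q1=[P1,P2,P3] Q2=[]
t=12-15: P4@Q0 runs 3, rem=9, I/O yield, promote→Q0. Q0=[P4] Q1=[P1,P2,P3] Q2=[]
t=15-18: P4@Q0 runs 3, rem=6, I/O yield, promote→Q0. Q0=[P4] Q1=[P1,P2,P3] Q2=[]
t=18-21: P4@Q0 runs 3, rem=3, I/O yield, promote→Q0. Q0=[P4] Q1=[P1,P2,P3] Q2=[]
t=21-24: P4@Q0 runs 3, rem=0, completes. Q0=[] Q1=[P1,P2,P3] Q2=[]
t=24-29: P1@Q1 runs 5, rem=0, completes. Q0=[] Q1=[P2,P3] Q2=[]
t=29-32: P2@Q1 runs 3, rem=0, completes. Q0=[] Q1=[P3] Q2=[]
t=32-37: P3@Q1 runs 5, rem=7, quantum used, demote→Q2. Q0=[] Q1=[] Q2=[P3]
t=37-44: P3@Q2 runs 7, rem=0, completes. Q0=[] Q1=[] Q2=[]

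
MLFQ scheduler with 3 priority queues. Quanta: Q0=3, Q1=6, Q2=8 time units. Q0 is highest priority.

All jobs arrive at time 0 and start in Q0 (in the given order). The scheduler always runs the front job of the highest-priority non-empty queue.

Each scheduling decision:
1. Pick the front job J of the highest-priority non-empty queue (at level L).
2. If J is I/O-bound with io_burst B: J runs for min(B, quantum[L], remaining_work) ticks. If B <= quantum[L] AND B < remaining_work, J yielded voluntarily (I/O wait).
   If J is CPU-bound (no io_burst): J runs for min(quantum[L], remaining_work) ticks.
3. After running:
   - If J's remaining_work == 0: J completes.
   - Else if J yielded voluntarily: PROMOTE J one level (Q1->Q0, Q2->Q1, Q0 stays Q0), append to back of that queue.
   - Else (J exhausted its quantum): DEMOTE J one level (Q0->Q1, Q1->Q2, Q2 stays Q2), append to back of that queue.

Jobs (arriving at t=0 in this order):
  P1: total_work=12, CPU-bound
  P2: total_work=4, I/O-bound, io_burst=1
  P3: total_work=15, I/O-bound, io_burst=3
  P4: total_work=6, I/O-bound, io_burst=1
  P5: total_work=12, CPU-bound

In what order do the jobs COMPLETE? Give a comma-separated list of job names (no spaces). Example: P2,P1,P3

Answer: P2,P3,P4,P1,P5

Derivation:
t=0-3: P1@Q0 runs 3, rem=9, quantum used, demote→Q1. Q0=[P2,P3,P4,P5] Q1=[P1] Q2=[]
t=3-4: P2@Q0 runs 1, rem=3, I/O yield, promote→Q0. Q0=[P3,P4,P5,P2] Q1=[P1] Q2=[]
t=4-7: P3@Q0 runs 3, rem=12, I/O yield, promote→Q0. Q0=[P4,P5,P2,P3] Q1=[P1] Q2=[]
t=7-8: P4@Q0 runs 1, rem=5, I/O yield, promote→Q0. Q0=[P5,P2,P3,P4] Q1=[P1] Q2=[]
t=8-11: P5@Q0 runs 3, rem=9, quantum used, demote→Q1. Q0=[P2,P3,P4] Q1=[P1,P5] Q2=[]
t=11-12: P2@Q0 runs 1, rem=2, I/O yield, promote→Q0. Q0=[P3,P4,P2] Q1=[P1,P5] Q2=[]
t=12-15: P3@Q0 runs 3, rem=9, I/O yield, promote→Q0. Q0=[P4,P2,P3] Q1=[P1,P5] Q2=[]
t=15-16: P4@Q0 runs 1, rem=4, I/O yield, promote→Q0. Q0=[P2,P3,P4] Q1=[P1,P5] Q2=[]
t=16-17: P2@Q0 runs 1, rem=1, I/O yield, promote→Q0. Q0=[P3,P4,P2] Q1=[P1,P5] Q2=[]
t=17-20: P3@Q0 runs 3, rem=6, I/O yield, promote→Q0. Q0=[P4,P2,P3] Q1=[P1,P5] Q2=[]
t=20-21: P4@Q0 runs 1, rem=3, I/O yield, promote→Q0. Q0=[P2,P3,P4] Q1=[P1,P5] Q2=[]
t=21-22: P2@Q0 runs 1, rem=0, completes. Q0=[P3,P4] Q1=[P1,P5] Q2=[]
t=22-25: P3@Q0 runs 3, rem=3, I/O yield, promote→Q0. Q0=[P4,P3] Q1=[P1,P5] Q2=[]
t=25-26: P4@Q0 runs 1, rem=2, I/O yield, promote→Q0. Q0=[P3,P4] Q1=[P1,P5] Q2=[]
t=26-29: P3@Q0 runs 3, rem=0, completes. Q0=[P4] Q1=[P1,P5] Q2=[]
t=29-30: P4@Q0 runs 1, rem=1, I/O yield, promote→Q0. Q0=[P4] Q1=[P1,P5] Q2=[]
t=30-31: P4@Q0 runs 1, rem=0, completes. Q0=[] Q1=[P1,P5] Q2=[]
t=31-37: P1@Q1 runs 6, rem=3, quantum used, demote→Q2. Q0=[] Q1=[P5] Q2=[P1]
t=37-43: P5@Q1 runs 6, rem=3, quantum used, demote→Q2. Q0=[] Q1=[] Q2=[P1,P5]
t=43-46: P1@Q2 runs 3, rem=0, completes. Q0=[] Q1=[] Q2=[P5]
t=46-49: P5@Q2 runs 3, rem=0, completes. Q0=[] Q1=[] Q2=[]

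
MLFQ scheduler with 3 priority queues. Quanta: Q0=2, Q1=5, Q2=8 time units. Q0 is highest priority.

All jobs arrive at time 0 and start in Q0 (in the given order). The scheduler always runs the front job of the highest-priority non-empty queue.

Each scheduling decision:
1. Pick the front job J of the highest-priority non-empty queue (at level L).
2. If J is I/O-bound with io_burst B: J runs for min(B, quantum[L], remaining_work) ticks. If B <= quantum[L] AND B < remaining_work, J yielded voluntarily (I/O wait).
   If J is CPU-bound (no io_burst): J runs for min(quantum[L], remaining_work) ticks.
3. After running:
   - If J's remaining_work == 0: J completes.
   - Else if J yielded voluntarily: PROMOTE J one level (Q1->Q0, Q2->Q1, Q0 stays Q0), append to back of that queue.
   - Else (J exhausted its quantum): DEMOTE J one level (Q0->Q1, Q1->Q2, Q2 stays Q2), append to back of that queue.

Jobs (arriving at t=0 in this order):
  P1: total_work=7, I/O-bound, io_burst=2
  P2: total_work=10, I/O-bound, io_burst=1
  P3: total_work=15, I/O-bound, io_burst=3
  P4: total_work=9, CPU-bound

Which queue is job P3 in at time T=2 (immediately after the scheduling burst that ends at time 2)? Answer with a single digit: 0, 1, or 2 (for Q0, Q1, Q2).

t=0-2: P1@Q0 runs 2, rem=5, I/O yield, promote→Q0. Q0=[P2,P3,P4,P1] Q1=[] Q2=[]
t=2-3: P2@Q0 runs 1, rem=9, I/O yield, promote→Q0. Q0=[P3,P4,P1,P2] Q1=[] Q2=[]
t=3-5: P3@Q0 runs 2, rem=13, quantum used, demote→Q1. Q0=[P4,P1,P2] Q1=[P3] Q2=[]
t=5-7: P4@Q0 runs 2, rem=7, quantum used, demote→Q1. Q0=[P1,P2] Q1=[P3,P4] Q2=[]
t=7-9: P1@Q0 runs 2, rem=3, I/O yield, promote→Q0. Q0=[P2,P1] Q1=[P3,P4] Q2=[]
t=9-10: P2@Q0 runs 1, rem=8, I/O yield, promote→Q0. Q0=[P1,P2] Q1=[P3,P4] Q2=[]
t=10-12: P1@Q0 runs 2, rem=1, I/O yield, promote→Q0. Q0=[P2,P1] Q1=[P3,P4] Q2=[]
t=12-13: P2@Q0 runs 1, rem=7, I/O yield, promote→Q0. Q0=[P1,P2] Q1=[P3,P4] Q2=[]
t=13-14: P1@Q0 runs 1, rem=0, completes. Q0=[P2] Q1=[P3,P4] Q2=[]
t=14-15: P2@Q0 runs 1, rem=6, I/O yield, promote→Q0. Q0=[P2] Q1=[P3,P4] Q2=[]
t=15-16: P2@Q0 runs 1, rem=5, I/O yield, promote→Q0. Q0=[P2] Q1=[P3,P4] Q2=[]
t=16-17: P2@Q0 runs 1, rem=4, I/O yield, promote→Q0. Q0=[P2] Q1=[P3,P4] Q2=[]
t=17-18: P2@Q0 runs 1, rem=3, I/O yield, promote→Q0. Q0=[P2] Q1=[P3,P4] Q2=[]
t=18-19: P2@Q0 runs 1, rem=2, I/O yield, promote→Q0. Q0=[P2] Q1=[P3,P4] Q2=[]
t=19-20: P2@Q0 runs 1, rem=1, I/O yield, promote→Q0. Q0=[P2] Q1=[P3,P4] Q2=[]
t=20-21: P2@Q0 runs 1, rem=0, completes. Q0=[] Q1=[P3,P4] Q2=[]
t=21-24: P3@Q1 runs 3, rem=10, I/O yield, promote→Q0. Q0=[P3] Q1=[P4] Q2=[]
t=24-26: P3@Q0 runs 2, rem=8, quantum used, demote→Q1. Q0=[] Q1=[P4,P3] Q2=[]
t=26-31: P4@Q1 runs 5, rem=2, quantum used, demote→Q2. Q0=[] Q1=[P3] Q2=[P4]
t=31-34: P3@Q1 runs 3, rem=5, I/O yield, promote→Q0. Q0=[P3] Q1=[] Q2=[P4]
t=34-36: P3@Q0 runs 2, rem=3, quantum used, demote→Q1. Q0=[] Q1=[P3] Q2=[P4]
t=36-39: P3@Q1 runs 3, rem=0, completes. Q0=[] Q1=[] Q2=[P4]
t=39-41: P4@Q2 runs 2, rem=0, completes. Q0=[] Q1=[] Q2=[]

Answer: 0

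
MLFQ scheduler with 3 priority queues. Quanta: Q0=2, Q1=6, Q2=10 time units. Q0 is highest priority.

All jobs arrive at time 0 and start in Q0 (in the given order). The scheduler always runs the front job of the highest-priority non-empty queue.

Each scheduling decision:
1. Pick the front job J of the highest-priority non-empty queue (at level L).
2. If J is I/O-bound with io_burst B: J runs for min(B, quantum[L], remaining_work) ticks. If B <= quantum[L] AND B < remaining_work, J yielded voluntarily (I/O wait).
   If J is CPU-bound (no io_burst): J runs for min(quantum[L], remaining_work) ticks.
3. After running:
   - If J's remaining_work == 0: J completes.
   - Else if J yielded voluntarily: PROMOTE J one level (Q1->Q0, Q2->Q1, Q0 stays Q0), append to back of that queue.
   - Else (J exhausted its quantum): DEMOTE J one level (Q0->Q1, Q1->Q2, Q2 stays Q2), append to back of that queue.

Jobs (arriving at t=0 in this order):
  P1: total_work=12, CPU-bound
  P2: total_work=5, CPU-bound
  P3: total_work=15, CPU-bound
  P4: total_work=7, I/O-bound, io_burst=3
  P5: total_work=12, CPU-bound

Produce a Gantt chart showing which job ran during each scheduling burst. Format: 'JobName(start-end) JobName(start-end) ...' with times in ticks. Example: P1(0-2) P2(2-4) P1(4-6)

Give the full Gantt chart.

Answer: P1(0-2) P2(2-4) P3(4-6) P4(6-8) P5(8-10) P1(10-16) P2(16-19) P3(19-25) P4(25-28) P4(28-30) P5(30-36) P1(36-40) P3(40-47) P5(47-51)

Derivation:
t=0-2: P1@Q0 runs 2, rem=10, quantum used, demote→Q1. Q0=[P2,P3,P4,P5] Q1=[P1] Q2=[]
t=2-4: P2@Q0 runs 2, rem=3, quantum used, demote→Q1. Q0=[P3,P4,P5] Q1=[P1,P2] Q2=[]
t=4-6: P3@Q0 runs 2, rem=13, quantum used, demote→Q1. Q0=[P4,P5] Q1=[P1,P2,P3] Q2=[]
t=6-8: P4@Q0 runs 2, rem=5, quantum used, demote→Q1. Q0=[P5] Q1=[P1,P2,P3,P4] Q2=[]
t=8-10: P5@Q0 runs 2, rem=10, quantum used, demote→Q1. Q0=[] Q1=[P1,P2,P3,P4,P5] Q2=[]
t=10-16: P1@Q1 runs 6, rem=4, quantum used, demote→Q2. Q0=[] Q1=[P2,P3,P4,P5] Q2=[P1]
t=16-19: P2@Q1 runs 3, rem=0, completes. Q0=[] Q1=[P3,P4,P5] Q2=[P1]
t=19-25: P3@Q1 runs 6, rem=7, quantum used, demote→Q2. Q0=[] Q1=[P4,P5] Q2=[P1,P3]
t=25-28: P4@Q1 runs 3, rem=2, I/O yield, promote→Q0. Q0=[P4] Q1=[P5] Q2=[P1,P3]
t=28-30: P4@Q0 runs 2, rem=0, completes. Q0=[] Q1=[P5] Q2=[P1,P3]
t=30-36: P5@Q1 runs 6, rem=4, quantum used, demote→Q2. Q0=[] Q1=[] Q2=[P1,P3,P5]
t=36-40: P1@Q2 runs 4, rem=0, completes. Q0=[] Q1=[] Q2=[P3,P5]
t=40-47: P3@Q2 runs 7, rem=0, completes. Q0=[] Q1=[] Q2=[P5]
t=47-51: P5@Q2 runs 4, rem=0, completes. Q0=[] Q1=[] Q2=[]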